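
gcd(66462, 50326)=2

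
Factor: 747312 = 2^4 * 3^1 * 15569^1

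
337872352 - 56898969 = 280973383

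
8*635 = 5080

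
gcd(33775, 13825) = 175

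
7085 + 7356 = 14441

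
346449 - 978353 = -631904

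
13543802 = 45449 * 298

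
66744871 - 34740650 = 32004221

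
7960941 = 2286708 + 5674233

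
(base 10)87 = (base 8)127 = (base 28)33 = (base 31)2p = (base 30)2r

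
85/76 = 1 + 9/76 ≈ 1.12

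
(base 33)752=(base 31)839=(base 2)1111001101110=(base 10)7790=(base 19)12b0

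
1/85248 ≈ 0.0000117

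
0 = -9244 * 0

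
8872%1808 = 1640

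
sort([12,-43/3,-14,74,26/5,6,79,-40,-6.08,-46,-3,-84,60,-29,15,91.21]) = [-84,-46,-40,-29,-43/3,-14,-6.08,-3,26/5,6,12,15,60,74,79,91.21]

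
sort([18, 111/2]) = [18, 111/2]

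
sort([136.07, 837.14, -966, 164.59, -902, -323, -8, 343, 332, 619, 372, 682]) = [-966, -902, -323, -8, 136.07, 164.59, 332, 343, 372, 619, 682, 837.14]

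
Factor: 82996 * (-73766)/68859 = -1 * 2^3 * 3^(-2) * 11^1 * 479^1 * 1093^(-1) * 20749^1 = -874611848/9837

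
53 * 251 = 13303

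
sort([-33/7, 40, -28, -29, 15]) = [-29, -28, -33/7, 15, 40]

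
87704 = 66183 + 21521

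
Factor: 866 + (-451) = 5^1*83^1 = 415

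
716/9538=358/4769 ≈ 0.0751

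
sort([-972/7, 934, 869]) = [-972/7, 869, 934]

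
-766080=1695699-2461779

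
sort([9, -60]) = [-60, 9]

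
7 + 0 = 7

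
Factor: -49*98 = -1*2^1*7^4 = -4802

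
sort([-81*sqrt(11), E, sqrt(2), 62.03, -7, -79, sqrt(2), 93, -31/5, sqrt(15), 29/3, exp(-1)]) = [-81*sqrt(11), -79, -7, -31/5, exp(-1), sqrt(2), sqrt(2), E, sqrt(15), 29/3, 62.03, 93]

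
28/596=7/149 ≈ 0.0470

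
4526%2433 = 2093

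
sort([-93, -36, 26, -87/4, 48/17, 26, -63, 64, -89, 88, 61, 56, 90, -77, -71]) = [-93, -89, -77, -71, -63, -36, -87/4, 48/17, 26, 26, 56, 61, 64, 88, 90]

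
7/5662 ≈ 0.00124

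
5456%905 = 26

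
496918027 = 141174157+355743870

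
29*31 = 899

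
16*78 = 1248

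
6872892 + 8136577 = 15009469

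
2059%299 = 265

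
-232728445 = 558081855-790810300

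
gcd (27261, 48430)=1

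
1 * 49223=49223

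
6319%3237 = 3082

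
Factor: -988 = -1*2^2*13^1*19^1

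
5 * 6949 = 34745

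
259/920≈0.282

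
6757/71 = 95 + 12/71 ≈ 95.17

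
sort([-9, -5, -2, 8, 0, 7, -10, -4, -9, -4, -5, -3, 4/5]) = [-10, -9, -9, -5, -5, -4, -4, -3, -2, 0, 4/5, 7, 8]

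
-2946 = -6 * 491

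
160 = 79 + 81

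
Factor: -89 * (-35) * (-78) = -1 * 2^1 * 3^1 * 5^1 * 7^1 * 13^1 * 89^1 = -242970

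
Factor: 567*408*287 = 2^3*3^5*7^2*17^1*41^1 = 66393432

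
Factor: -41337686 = -1 * 2^1 * 13^1 * 1589911^1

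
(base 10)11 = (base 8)13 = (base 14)b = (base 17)b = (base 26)b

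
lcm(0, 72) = 0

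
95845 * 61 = 5846545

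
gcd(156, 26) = 26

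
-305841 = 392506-698347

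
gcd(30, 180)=30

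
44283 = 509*87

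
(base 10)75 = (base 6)203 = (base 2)1001011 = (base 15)50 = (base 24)33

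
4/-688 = -1/172 ≈ -0.00581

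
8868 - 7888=980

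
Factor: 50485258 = 2^1 * 1153^1 * 21893^1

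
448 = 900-452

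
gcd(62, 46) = 2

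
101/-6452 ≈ -0.0157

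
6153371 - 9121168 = -2967797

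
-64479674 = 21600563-86080237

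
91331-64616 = 26715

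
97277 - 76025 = 21252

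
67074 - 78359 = -11285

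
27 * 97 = 2619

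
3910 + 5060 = 8970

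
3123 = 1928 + 1195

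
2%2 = 0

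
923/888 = 1 + 35/888 ≈ 1.04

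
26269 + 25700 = 51969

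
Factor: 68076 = 2^2 * 3^2 * 31^1 * 61^1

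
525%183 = 159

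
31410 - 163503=-132093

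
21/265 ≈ 0.0792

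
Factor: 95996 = 2^2*103^1*233^1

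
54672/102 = 536 = 536.00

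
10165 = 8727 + 1438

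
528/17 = 31+1/17 ≈ 31.06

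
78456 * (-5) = -392280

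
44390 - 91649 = -47259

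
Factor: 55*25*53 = 5^3*11^1*53^1 = 72875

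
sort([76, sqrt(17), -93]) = [-93, sqrt(17), 76]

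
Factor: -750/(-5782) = 3^1 * 5^3 * 7^(-2) * 59^(-1) = 375/2891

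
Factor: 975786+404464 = 2^1 * 5^3 * 5521^1 = 1380250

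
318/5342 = 159/2671 ≈ 0.0595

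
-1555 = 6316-7871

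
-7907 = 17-7924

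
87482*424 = 37092368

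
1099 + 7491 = 8590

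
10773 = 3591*3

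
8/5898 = 4/2949 ≈ 0.00136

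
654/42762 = 109/7127 ≈ 0.0153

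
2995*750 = 2246250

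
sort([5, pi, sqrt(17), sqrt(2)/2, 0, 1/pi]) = [0, 1/pi, sqrt(2)/2, pi, sqrt(17), 5]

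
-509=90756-91265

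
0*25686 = 0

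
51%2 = 1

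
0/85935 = 0 = 0.00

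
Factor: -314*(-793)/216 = 2^(-2)*3^(-3)*13^1*61^1*157^1 = 124501/108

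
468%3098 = 468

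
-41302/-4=20651/2=10325.50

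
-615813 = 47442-663255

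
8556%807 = 486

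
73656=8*9207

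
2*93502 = 187004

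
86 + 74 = 160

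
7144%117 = 7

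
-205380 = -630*326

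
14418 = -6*(-2403)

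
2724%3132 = 2724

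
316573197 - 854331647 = -537758450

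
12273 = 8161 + 4112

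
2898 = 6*483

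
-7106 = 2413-9519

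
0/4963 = 0 = 0.00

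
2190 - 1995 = 195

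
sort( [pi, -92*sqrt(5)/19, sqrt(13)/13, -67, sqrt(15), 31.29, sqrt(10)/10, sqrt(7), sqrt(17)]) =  [-67, -92*sqrt(5)/19, sqrt(13)/13, sqrt(10)/10, sqrt(7), pi, sqrt(15), sqrt(17), 31.29]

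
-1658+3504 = 1846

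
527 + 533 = 1060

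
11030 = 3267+7763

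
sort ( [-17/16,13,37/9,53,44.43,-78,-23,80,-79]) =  [-79,-78,-23,-17/16,37/9,13,44.43,53,80]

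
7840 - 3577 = 4263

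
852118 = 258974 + 593144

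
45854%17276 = 11302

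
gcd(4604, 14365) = 1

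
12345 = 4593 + 7752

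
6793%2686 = 1421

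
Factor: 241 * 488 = 2^3 * 61^1 * 241^1 = 117608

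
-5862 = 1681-7543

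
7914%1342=1204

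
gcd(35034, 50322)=6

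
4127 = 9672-5545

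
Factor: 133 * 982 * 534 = 2^2 * 3^1 * 7^1 * 19^1 * 89^1 * 491^1 = 69743604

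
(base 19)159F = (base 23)GGI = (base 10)8850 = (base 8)21222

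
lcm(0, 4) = 0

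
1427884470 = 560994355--866890115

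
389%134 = 121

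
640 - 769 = -129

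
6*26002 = 156012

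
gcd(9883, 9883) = 9883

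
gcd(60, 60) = 60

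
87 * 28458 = 2475846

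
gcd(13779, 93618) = 9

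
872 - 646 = 226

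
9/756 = 1/84 ≈ 0.0119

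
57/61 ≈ 0.934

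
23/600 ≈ 0.0383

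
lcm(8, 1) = 8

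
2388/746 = 1194/373 ≈ 3.20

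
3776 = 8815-5039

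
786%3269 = 786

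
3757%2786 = 971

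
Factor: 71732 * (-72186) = -1 * 2^3 * 3^1 * 53^1 * 79^1 * 227^2 = -5178046152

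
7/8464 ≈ 0.000827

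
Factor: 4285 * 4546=2^1 * 5^1 * 857^1 * 2273^1=19479610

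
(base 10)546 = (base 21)150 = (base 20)176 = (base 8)1042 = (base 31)hj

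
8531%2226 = 1853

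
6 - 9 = -3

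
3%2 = 1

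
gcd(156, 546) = 78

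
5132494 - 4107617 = 1024877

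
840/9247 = 120/1321 ≈ 0.0908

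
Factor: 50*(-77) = -1*2^1*5^2*7^1*11^1 = -3850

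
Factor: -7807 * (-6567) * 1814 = 2^1 * 3^1 * 11^1 * 37^1 * 199^1 * 211^1 * 907^1 = 93001184166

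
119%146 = 119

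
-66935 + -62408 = -129343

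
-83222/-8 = 10402 + 3/4 = 10402.75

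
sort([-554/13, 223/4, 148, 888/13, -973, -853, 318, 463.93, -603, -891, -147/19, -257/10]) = [-973, -891, -853, -603, -554/13, -257/10, -147/19, 223/4, 888/13, 148, 318, 463.93]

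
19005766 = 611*31106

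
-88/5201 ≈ -0.0169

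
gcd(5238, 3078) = 54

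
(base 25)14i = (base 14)3b1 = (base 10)743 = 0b1011100111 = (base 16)2e7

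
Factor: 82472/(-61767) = -1*2^3*3^(-2)*13^2*61^1*6863^(-1)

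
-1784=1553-3337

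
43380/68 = 10845/17 ≈ 637.94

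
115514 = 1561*74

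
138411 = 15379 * 9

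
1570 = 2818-1248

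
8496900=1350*6294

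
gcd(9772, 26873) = 2443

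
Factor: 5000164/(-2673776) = -1 * 2^(-2) * 7^(-1) * 13^1 * 23873^(-1) * 96157^1 = -1250041/668444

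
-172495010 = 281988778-454483788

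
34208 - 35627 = -1419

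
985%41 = 1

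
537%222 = 93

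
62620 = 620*101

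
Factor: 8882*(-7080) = -1*2^4*3^1*5^1*59^1*4441^1 = -62884560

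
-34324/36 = -953 - 4/9 ≈ -953.44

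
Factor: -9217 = -1 * 13^1 * 709^1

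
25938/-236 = -12969/118 ≈ -109.91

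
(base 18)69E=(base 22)488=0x848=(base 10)2120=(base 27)2OE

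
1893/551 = 3 + 240/551 ≈ 3.44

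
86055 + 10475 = 96530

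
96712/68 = 1422 + 4/17 ≈ 1422.24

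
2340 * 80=187200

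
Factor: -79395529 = -1 * 79395529^1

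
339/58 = 5+49/58 ≈ 5.84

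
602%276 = 50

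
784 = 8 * 98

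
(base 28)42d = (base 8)6205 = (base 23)618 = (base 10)3205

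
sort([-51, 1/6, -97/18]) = [-51, -97/18, 1/6]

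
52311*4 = 209244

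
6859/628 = 10+579/628 ≈ 10.92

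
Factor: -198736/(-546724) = 2^2*103^(-1)*1327^(-1)*12421^1 = 49684/136681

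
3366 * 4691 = 15789906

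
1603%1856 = 1603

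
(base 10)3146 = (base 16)c4a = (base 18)9ce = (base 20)7h6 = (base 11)2400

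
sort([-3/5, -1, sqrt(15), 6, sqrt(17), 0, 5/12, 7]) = [-1, -3/5, 0, 5/12, sqrt(15), sqrt(17), 6, 7]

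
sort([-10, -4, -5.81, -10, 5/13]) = [-10, -10, -5.81, -4, 5/13]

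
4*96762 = 387048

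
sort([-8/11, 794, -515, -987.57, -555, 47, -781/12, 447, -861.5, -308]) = [-987.57, -861.5, -555, -515, -308, -781/12, -8/11, 47, 447, 794]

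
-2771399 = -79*35081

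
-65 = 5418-5483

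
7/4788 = 1/684 ≈ 0.00146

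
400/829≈0.483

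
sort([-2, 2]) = [-2, 2]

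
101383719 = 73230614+28153105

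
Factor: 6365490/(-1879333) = -1*2^1*3^1*5^1*17^(-1)*227^(-1)*487^(-1)*212183^1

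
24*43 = 1032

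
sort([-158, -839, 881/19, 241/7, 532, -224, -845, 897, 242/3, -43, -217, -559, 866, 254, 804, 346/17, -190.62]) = [-845, -839, -559, -224, -217, -190.62, -158, -43, 346/17, 241/7, 881/19, 242/3, 254, 532, 804, 866, 897]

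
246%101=44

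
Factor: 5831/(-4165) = -1 * 5^(-1) * 7^1 = -7/5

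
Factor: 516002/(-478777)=-1*2^1*13^(-2)*19^1*37^1*367^1*2833^(-1)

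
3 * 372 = 1116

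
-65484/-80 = 818 + 11/20 = 818.55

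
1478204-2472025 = -993821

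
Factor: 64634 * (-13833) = -1 * 2^1 * 3^2 * 17^1 * 29^1 * 53^1 * 1901^1 = -894082122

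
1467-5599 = -4132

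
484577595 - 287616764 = 196960831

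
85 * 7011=595935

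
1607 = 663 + 944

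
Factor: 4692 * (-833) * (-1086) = 2^3 * 3^2 * 7^2 * 17^2 * 23^1 * 181^1 = 4244561496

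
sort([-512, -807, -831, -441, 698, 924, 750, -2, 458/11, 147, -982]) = [-982, -831, -807, -512, -441, -2, 458/11, 147, 698, 750, 924]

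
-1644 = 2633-4277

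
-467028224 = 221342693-688370917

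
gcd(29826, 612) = 18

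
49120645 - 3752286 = 45368359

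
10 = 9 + 1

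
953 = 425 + 528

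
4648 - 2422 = 2226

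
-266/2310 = -19/165≈-0.115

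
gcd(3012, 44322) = 6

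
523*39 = 20397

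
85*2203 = 187255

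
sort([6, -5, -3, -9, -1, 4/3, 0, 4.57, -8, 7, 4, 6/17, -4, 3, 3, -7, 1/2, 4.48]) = [-9, -8, -7, -5, -4, -3, -1, 0, 6/17, 1/2, 4/3, 3, 3, 4, 4.48, 4.57, 6, 7]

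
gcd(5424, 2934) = 6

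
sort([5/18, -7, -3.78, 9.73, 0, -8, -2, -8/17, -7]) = [-8, -7, -7, -3.78, -2, -8/17, 0, 5/18, 9.73]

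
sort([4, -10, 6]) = [-10, 4, 6]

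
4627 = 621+4006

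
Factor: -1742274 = -1 * 2^1 * 3^2 * 43^1 * 2251^1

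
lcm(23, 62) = 1426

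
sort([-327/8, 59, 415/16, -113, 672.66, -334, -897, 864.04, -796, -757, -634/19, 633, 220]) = [-897, -796, -757, -334, -113, -327/8, -634/19, 415/16, 59, 220, 633, 672.66, 864.04]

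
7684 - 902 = 6782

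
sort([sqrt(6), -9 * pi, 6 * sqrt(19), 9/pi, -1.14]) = [-9 * pi, -1.14, sqrt(6), 9/pi, 6 * sqrt(19)]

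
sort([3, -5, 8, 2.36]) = [-5, 2.36, 3, 8]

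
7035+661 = 7696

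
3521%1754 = 13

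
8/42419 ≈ 0.000189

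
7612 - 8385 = -773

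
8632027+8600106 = 17232133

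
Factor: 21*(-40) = -1*2^3*3^1*5^1*7^1 = -840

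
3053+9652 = 12705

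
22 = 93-71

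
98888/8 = 12361 = 12361.00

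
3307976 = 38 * 87052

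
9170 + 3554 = 12724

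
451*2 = 902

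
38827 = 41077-2250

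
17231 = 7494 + 9737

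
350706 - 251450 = 99256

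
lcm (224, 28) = 224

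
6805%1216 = 725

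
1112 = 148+964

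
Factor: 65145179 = 11^1*5922289^1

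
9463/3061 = 3 + 280/3061 ≈ 3.09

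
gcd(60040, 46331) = 1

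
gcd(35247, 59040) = 3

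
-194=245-439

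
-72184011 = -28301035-43882976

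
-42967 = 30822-73789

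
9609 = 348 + 9261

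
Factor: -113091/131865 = -1*5^(-1)*11^1*23^1*59^(-1) = -253/295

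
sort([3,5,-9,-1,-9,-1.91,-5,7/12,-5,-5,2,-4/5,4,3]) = [-9,-9,-5,-5,-5,-1.91,-1,-4/5,7/12,2,3,3,4,5]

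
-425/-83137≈0.00511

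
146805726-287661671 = -140855945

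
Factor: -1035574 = -1*2^1*227^1*2281^1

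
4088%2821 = 1267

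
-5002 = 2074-7076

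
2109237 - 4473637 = -2364400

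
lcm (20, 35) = 140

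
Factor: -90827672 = -1*2^3*13^1*873343^1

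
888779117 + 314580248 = 1203359365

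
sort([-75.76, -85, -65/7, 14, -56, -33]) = [-85, -75.76, -56, -33, -65/7, 14]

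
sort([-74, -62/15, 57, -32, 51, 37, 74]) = [-74, -32, -62/15, 37, 51, 57, 74]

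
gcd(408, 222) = 6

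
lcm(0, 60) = 0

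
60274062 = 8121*7422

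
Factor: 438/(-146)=-1*3^1=-3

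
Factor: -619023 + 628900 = 7^1 * 17^1 * 83^1 = 9877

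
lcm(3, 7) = 21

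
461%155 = 151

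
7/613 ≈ 0.0114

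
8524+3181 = 11705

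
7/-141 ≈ -0.0496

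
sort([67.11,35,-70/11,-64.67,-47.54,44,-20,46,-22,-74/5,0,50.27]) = [-64.67,-47.54,-22,-20,-74/5,-70/11,0,35,44,46,50.27,67.11]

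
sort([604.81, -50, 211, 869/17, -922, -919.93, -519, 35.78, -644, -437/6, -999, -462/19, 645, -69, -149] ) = [-999, -922, -919.93, -644, -519, -149, -437/6, -69, -50, -462/19, 35.78, 869/17, 211, 604.81, 645] 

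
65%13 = 0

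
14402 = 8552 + 5850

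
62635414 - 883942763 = -821307349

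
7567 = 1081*7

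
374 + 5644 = 6018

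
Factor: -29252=-1*2^2*71^1*103^1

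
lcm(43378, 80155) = 3687130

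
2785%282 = 247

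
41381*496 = 20524976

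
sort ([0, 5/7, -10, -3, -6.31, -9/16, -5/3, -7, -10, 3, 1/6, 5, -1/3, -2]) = [-10, -10, -7, -6.31, -3, -2, -5/3, -9/16, -1/3, 0, 1/6, 5/7, 3, 5]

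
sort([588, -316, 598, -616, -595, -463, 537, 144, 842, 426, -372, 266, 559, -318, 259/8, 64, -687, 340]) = [-687, -616, -595, -463, -372, -318, -316, 259/8, 64, 144, 266, 340, 426, 537, 559, 588, 598, 842]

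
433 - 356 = 77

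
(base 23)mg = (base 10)522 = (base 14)294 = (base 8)1012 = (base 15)24c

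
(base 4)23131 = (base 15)33d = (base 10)733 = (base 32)mt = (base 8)1335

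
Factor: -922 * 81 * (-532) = 2^3 * 3^4 * 7^1 * 19^1 * 461^1 = 39730824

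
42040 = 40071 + 1969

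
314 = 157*2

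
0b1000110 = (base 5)240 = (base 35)20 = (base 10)70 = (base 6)154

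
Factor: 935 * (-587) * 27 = -1 * 3^3 * 5^1 * 11^1 * 17^1 * 587^1 = -14818815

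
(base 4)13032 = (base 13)297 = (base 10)462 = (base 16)1ce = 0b111001110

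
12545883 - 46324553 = -33778670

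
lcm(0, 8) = 0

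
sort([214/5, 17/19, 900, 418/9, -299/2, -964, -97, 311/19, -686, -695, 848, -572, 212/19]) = [-964, -695, -686, -572, -299/2, -97, 17/19, 212/19, 311/19, 214/5, 418/9, 848, 900]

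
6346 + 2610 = 8956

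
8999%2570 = 1289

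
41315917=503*82139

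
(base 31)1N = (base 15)39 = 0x36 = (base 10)54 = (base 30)1O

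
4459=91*49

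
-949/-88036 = 73/6772 ≈ 0.0108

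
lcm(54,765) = 4590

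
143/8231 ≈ 0.0174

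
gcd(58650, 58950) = 150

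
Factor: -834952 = -1*2^3*104369^1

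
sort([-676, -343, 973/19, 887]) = [-676, -343, 973/19, 887]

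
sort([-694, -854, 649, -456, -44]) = [-854, -694, -456, -44, 649]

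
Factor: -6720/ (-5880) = 2^3*7^ (-1) = 8/7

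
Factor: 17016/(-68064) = -1 * 2^(-2) = -1/4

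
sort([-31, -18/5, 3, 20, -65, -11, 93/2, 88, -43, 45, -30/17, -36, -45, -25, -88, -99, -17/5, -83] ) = [-99, -88, -83, -65, -45, -43, -36, -31, -25, -11, -18/5, -17/5, -30/17, 3, 20, 45, 93/2, 88] 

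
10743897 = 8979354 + 1764543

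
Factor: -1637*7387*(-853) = 83^1*89^1*853^1*1637^1 = 10314918707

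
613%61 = 3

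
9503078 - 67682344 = -58179266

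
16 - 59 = -43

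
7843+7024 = 14867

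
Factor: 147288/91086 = 2^2*19^1*47^(-1) = 76/47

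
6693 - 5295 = 1398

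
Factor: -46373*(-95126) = 2^1*79^1*587^1*47563^1 = 4411277998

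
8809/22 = 400+9/22 ≈ 400.41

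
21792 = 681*32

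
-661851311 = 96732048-758583359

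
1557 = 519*3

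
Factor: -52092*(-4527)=2^2*3^4*503^1*1447^1=235820484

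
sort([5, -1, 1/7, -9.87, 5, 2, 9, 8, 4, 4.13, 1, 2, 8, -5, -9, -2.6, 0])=[-9.87, -9, -5, -2.6, -1, 0, 1/7, 1, 2, 2, 4, 4.13, 5, 5, 8, 8, 9]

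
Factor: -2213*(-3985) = 5^1*797^1*2213^1 = 8818805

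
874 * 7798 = 6815452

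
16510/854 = 19+142/427 ≈ 19.33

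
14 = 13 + 1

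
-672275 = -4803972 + 4131697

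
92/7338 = 46/3669≈0.0125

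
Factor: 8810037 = 3^2*197^1*4969^1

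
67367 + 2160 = 69527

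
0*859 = 0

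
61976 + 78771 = 140747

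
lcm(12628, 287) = 12628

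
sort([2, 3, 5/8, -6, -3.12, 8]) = [-6, -3.12, 5/8, 2, 3, 8]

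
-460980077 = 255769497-716749574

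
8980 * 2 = 17960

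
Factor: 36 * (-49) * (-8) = 2^5 * 3^2 * 7^2 = 14112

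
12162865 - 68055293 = -55892428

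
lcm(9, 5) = 45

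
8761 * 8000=70088000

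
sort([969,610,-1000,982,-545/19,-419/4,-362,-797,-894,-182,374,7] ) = [-1000,-894,-797,-362,-182,-419/4,-545/19,7,374,610,969,982] 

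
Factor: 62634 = 2^1*3^1*11^1*13^1*73^1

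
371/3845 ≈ 0.0965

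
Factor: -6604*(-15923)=2^2*13^1*127^1*15923^1=105155492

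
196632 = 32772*6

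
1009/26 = 38 + 21/26 ≈ 38.81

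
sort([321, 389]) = [321, 389]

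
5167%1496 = 679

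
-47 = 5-52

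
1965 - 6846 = -4881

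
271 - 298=-27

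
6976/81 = 86+10/81 ≈ 86.12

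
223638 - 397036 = -173398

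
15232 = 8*1904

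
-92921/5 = -18584 - 1/5 = -18584.20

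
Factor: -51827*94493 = -1*7^1*13499^1*51827^1 = -4897288711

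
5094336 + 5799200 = 10893536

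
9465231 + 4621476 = 14086707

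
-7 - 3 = -10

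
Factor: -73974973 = -1*17^1*173^1*25153^1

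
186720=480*389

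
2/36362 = 1/18181 ≈ 0.0000550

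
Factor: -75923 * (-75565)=5^1 * 7^1 * 17^1 * 23^1 * 127^1 * 3301^1=5737121495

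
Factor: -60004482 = -1*2^1*3^1*10000747^1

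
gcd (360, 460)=20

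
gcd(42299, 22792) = 1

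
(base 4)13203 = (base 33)el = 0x1e3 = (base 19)168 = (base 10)483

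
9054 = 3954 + 5100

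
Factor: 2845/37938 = 2^ (-1) * 3^ (-1) * 5^1 * 569^1 * 6323^ (-1)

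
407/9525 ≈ 0.0427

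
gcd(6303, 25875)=3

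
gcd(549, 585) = 9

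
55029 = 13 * 4233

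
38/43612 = 19/21806 ≈ 0.000871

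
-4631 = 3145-7776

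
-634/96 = -6 - 29/48≈-6.60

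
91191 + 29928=121119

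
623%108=83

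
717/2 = 358+1/2 = 358.50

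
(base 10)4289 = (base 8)10301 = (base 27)5nn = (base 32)461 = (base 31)4eb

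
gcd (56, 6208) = 8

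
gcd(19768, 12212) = 4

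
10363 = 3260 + 7103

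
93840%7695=1500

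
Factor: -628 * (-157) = 2^2 * 157^2 = 98596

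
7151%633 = 188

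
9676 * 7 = 67732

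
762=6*127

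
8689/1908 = 4 + 1057/1908 ≈ 4.55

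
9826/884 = 11+3/26 ≈ 11.12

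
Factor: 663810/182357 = 2^1 * 3^1 * 5^1 * 29^1 * 239^(-1) = 870/239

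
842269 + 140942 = 983211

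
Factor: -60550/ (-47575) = 2^1*7^1*11^ (-1) = 14/11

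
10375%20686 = 10375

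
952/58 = 16 + 12/29 ≈ 16.41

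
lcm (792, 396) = 792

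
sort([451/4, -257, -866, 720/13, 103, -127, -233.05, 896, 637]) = [-866, -257, -233.05, -127, 720/13, 103, 451/4, 637, 896]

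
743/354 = 2 + 35/354 ≈ 2.10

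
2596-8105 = -5509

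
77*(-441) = -33957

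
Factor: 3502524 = 2^2*3^1*291877^1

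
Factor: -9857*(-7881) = 3^1*37^1*71^1*9857^1 = 77683017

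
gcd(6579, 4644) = 387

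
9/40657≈0.000221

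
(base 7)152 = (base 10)86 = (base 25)3b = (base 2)1010110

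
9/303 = 3/101 ≈ 0.0297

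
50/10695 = 10/2139 ≈ 0.00468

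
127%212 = 127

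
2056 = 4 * 514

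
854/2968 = 61/212 ≈ 0.288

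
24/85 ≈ 0.282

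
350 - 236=114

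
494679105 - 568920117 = -74241012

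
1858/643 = 2 + 572/643 ≈ 2.89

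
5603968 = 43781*128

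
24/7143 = 8/2381 ≈ 0.00336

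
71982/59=1220 + 2/59≈1220.03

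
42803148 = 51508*831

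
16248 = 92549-76301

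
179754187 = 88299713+91454474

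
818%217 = 167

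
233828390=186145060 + 47683330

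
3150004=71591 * 44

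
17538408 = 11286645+6251763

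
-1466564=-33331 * 44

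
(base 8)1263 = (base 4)22303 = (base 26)10f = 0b1010110011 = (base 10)691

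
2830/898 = 1415/449 ≈ 3.15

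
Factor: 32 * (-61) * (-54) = 2^6 * 3^3 * 61^1 = 105408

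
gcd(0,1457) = 1457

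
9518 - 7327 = 2191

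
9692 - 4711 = 4981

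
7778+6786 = 14564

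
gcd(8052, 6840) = 12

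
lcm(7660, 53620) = 53620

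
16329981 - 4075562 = 12254419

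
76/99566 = 38/49783 ≈ 0.000763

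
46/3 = 15 + 1/3 ≈ 15.33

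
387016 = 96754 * 4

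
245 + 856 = 1101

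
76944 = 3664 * 21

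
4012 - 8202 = -4190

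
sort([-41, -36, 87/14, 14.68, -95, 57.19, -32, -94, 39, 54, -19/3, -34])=[-95, -94, -41, -36, -34, -32, -19/3, 87/14, 14.68, 39, 54, 57.19]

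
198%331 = 198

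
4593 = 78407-73814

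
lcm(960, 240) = 960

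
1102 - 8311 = -7209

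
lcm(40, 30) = 120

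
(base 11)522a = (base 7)26126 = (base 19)103d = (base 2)1101100010001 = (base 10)6929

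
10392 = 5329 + 5063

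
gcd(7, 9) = 1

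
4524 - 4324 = 200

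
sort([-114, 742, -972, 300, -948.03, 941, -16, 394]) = [-972, -948.03, -114, -16, 300, 394, 742, 941]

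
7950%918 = 606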